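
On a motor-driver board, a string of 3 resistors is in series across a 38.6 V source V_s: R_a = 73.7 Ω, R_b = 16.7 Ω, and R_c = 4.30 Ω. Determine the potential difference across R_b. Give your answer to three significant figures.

Series total: ΣR = 73.7 + 16.7 + 4.30 = 94.70 Ω.
By the voltage-divider rule, V = 38.6 × 16.70/94.70 = 6.807 V.

V ≈ 6.81 V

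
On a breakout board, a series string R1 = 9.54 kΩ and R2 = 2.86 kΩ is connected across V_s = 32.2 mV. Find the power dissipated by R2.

Series current I = V_s/ΣR = 32.2/12.40 = 2.597 µA.
P = I²R = 6.743 × 2.86 = 19.29 nW.

P ≈ 19.3 nW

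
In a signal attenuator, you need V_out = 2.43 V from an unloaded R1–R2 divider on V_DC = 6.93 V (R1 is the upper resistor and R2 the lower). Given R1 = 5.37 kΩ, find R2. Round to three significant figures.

The divider ratio is R2/(R1+R2) = 2.43/6.93 = 0.3506.
R2 = R1 · 0.3506/(1 − 0.3506) = 2.900 kΩ.

R2 ≈ 2.90 kΩ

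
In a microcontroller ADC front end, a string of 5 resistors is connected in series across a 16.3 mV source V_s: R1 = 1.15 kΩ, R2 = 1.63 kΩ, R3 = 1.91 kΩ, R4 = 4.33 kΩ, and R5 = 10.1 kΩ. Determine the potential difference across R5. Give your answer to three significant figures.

Series total: ΣR = 1.15 + 1.63 + 1.91 + 4.33 + 10.1 = 19.12 kΩ.
Voltage divider: V = V_s · (10.10 / 19.12) = 16.3 × 0.5282 = 8.610 mV.

V ≈ 8.61 mV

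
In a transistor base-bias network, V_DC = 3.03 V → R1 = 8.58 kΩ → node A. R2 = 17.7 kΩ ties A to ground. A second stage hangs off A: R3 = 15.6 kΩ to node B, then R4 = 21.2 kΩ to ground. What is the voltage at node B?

Looking into the second stage from A: R3 + R4 = 36.80 kΩ appears in parallel with R2.
Effective lower resistance at A: R2 ‖ 36.80 = 11.95 kΩ.
So V_A = 3.03 × 0.5821 = 1.764 V.
Then the unloaded second divider: V_B = V_A × R4/(R3+R4) = 1.764 × 0.5761 = 1.016 V.

V_B ≈ 1.02 V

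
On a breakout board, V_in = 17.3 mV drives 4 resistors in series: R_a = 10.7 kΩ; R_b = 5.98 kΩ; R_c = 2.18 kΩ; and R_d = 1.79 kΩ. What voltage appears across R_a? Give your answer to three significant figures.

Series total: ΣR = 10.7 + 5.98 + 2.18 + 1.79 = 20.65 kΩ.
By the voltage-divider rule, V = 17.3 × 10.70/20.65 = 8.964 mV.

V ≈ 8.96 mV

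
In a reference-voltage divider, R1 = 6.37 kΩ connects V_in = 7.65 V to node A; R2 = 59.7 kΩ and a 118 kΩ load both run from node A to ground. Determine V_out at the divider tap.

V_out ≈ 6.59 V

First combine the lower leg with the load: R2 ‖ R_L = 39.64 kΩ.
Voltage divider with the loaded lower leg: V_out = 7.65 × 39.64/(6.37 + 39.64) = 7.65 × 0.8616 = 6.591 V.
(Unloaded it would be 6.91 V; the load pulls it down.)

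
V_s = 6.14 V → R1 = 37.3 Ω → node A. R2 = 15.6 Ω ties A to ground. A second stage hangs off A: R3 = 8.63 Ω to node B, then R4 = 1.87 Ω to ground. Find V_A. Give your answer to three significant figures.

Node A sees R2 in parallel with the series input of stage 2, R3 + R4 = 10.50 Ω.
R2 ‖ (R3+R4) = 6.276 Ω.
So V_A = 6.14 × 0.1440 = 0.8843 V.

V_A ≈ 0.884 V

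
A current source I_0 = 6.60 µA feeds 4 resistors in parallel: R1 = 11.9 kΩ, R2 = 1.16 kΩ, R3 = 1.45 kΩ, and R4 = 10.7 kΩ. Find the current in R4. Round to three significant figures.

Conductances: ΣG = 1/11.9 + 1/1.16 + 1/1.45 + 1/10.7 = 1.729 (1/kΩ).
By the current-divider rule, I = I_0 · G_k/ΣG = 6.60 × 0.05405 = 0.3567 µA.

I ≈ 0.357 µA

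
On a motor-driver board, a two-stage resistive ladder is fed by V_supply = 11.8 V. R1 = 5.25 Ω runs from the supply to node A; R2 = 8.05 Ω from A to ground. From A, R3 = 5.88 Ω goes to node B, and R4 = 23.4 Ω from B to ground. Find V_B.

V_B ≈ 5.15 V

Looking into the second stage from A: R3 + R4 = 29.28 Ω appears in parallel with R2.
R2 ‖ (R3+R4) = 6.314 Ω.
First divider: V_A = V_supply · 6.314/(5.25 + 6.314) = 6.443 V.
Then the unloaded second divider: V_B = V_A × R4/(R3+R4) = 6.443 × 0.7992 = 5.149 V.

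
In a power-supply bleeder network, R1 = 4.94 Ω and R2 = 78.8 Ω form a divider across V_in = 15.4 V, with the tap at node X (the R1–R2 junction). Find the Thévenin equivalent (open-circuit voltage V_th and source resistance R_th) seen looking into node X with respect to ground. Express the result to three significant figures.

Open-circuit (no load on X): V_th = V_in · R2/(R1 + R2) = 15.4 × 78.8/(4.940 + 78.8) = 14.49 V.
Looking into X with the source shorted: R_th = R1·R2/(R1+R2) = 4.940 × 78.8/83.74 = 4.649 Ω.

V_th ≈ 14.5 V, R_th ≈ 4.65 Ω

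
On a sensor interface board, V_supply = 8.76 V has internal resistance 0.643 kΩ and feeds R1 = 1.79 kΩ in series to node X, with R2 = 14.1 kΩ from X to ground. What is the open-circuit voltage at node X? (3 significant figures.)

R1' = 0.643 + 1.79 = 2.433 kΩ (source resistance + R1).
V_th is the unloaded tap voltage: V_supply · R2/(R1'+R2) = 8.76 × 0.8528 = 7.471 V.

V_th ≈ 7.47 V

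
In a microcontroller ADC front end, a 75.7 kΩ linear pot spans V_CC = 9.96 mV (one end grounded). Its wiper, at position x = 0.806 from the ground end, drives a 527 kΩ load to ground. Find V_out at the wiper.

V_out ≈ 7.85 mV

The pot divides into 14.69 kΩ above the wiper and 61.01 kΩ below.
Lower segment in parallel with the load: 61.01 ‖ 527 = 54.68 kΩ.
Then V_out = V_CC · 54.68/(14.69 + 54.68) = 7.851 mV.
(Unloaded: V_out = x·V_CC = 8.03 mV.)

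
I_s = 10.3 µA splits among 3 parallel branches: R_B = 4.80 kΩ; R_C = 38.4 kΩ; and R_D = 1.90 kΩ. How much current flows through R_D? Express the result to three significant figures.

Total conductance ΣG = 1/4.80 + 1/38.4 + 1/1.90 = 0.7607 (units of 1/kΩ).
Current divider: I(R_D) = I_s · G_k/ΣG = 10.3 × (0.5263/0.7607) = 10.3 × 0.6919 = 7.126 µA.

I ≈ 7.13 µA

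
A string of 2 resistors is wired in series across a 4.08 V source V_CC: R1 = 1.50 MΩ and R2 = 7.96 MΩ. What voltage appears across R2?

V ≈ 3.43 V

Total series resistance ΣR = 1.50 + 7.96 = 9.460 MΩ.
Voltage divider: V = V_CC · (7.960 / 9.460) = 4.08 × 0.8414 = 3.433 V.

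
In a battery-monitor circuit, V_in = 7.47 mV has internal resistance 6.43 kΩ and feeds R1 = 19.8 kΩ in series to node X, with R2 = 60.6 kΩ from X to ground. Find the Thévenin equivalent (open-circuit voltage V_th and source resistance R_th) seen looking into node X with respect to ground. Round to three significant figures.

V_th ≈ 5.21 mV, R_th ≈ 18.3 kΩ

R1' = 6.43 + 19.8 = 26.23 kΩ (source resistance + R1).
Open-circuit (no load on X): V_th = V_in · R2/(R1' + R2) = 7.47 × 60.6/(26.23 + 60.6) = 5.213 mV.
Zeroing V_in shorts the top of R1' to ground, so R_th = R1' ‖ R2 = 18.31 kΩ.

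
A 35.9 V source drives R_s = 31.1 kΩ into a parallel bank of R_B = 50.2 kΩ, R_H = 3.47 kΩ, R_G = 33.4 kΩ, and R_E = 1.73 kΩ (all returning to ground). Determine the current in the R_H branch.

Combine the parallel branches: R_p = (1/50.2 + 1/3.47 + 1/33.4 + 1/1.73)⁻¹ = 1.092 kΩ.
Node voltage V_A = V_s · R_p/(R_s + R_p) = 35.9 × 0.03391 = 1.217 V.
I(R_H) = V_A / R_H = 1.217/3.47 = 0.3508 mA.
(Check via current divider: I_total = 1.115 mA; share G_k/ΣG = 0.3146 → same result.)

I ≈ 0.351 mA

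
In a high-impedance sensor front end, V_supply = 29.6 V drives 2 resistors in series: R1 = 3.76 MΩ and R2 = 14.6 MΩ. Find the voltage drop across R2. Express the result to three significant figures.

V ≈ 23.5 V

Series total: ΣR = 3.76 + 14.6 = 18.36 MΩ.
Voltage divider: V = V_supply · (14.60 / 18.36) = 29.6 × 0.7952 = 23.54 V.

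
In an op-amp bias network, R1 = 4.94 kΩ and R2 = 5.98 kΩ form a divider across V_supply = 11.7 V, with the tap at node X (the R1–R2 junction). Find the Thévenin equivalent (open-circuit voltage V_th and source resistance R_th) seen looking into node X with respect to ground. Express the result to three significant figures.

V_th ≈ 6.41 V, R_th ≈ 2.71 kΩ

V_th is the unloaded tap voltage: V_supply · R2/(R1+R2) = 11.7 × 0.5476 = 6.407 V.
Looking into X with the source shorted: R_th = R1·R2/(R1+R2) = 4.940 × 5.98/10.92 = 2.705 kΩ.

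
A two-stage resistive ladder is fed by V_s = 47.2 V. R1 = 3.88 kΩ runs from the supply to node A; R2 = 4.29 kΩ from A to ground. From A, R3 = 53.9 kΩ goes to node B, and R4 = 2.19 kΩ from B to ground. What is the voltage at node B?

Node A sees R2 in parallel with the series input of stage 2, R3 + R4 = 56.09 kΩ.
R2 ‖ (R3+R4) = 3.985 kΩ.
V_A = 47.2 × 3.985/(3.88 + 3.985) = 23.92 V.
Stage 2 is unloaded, so V_B = V_A · R4/(R3+R4) = 23.92 × 2.19/56.09 = 0.9338 V.

V_B ≈ 0.934 V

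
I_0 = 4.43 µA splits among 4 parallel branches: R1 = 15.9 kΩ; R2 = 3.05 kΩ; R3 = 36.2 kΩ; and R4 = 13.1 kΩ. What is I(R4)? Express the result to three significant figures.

I ≈ 0.684 µA

ΣG = 1/15.9 + 1/3.05 + 1/36.2 + 1/13.1 = 0.4947.
Current divider: I(R4) = I_0 · G_k/ΣG = 4.43 × (0.07634/0.4947) = 4.43 × 0.1543 = 0.6836 µA.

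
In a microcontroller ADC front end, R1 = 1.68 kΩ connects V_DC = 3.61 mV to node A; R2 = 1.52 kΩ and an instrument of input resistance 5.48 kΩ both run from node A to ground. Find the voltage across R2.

The load sits in parallel with R2, giving an effective lower resistance R2' = R2·R_L/(R2+R_L) = 1.190 kΩ.
Then V_out = V_DC · R2'/(R1 + R2') = 3.61 × 1.190/2.870 = 1.497 mV.

V_out ≈ 1.50 mV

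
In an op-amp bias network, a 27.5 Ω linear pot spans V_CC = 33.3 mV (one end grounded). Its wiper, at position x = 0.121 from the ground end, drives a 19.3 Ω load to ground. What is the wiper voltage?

Lower segment x·R_p = 3.327 Ω; upper segment (1−x)·R_p = 24.17 Ω.
Lower segment in parallel with the load: 3.327 ‖ 19.3 = 2.838 Ω.
Loaded-divider output: V_out = 33.3 × 0.1051 = 3.499 mV.

V_out ≈ 3.50 mV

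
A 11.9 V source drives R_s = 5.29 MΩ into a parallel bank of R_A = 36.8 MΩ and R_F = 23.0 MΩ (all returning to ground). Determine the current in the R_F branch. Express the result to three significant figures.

Parallel bank: R_p = 1/(1/36.8 + 1/23.0) = 14.15 MΩ.
Node voltage V_A = V_DC · R_p/(R_s + R_p) = 11.9 × 0.7279 = 8.662 V.
I(R_F) = V_A / R_F = 8.662/23.0 = 0.3766 µA.

I ≈ 0.377 µA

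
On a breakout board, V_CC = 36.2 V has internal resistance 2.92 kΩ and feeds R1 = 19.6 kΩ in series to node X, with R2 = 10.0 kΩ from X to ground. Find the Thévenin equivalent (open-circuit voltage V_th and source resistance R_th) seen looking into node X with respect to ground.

V_th ≈ 11.1 V, R_th ≈ 6.92 kΩ

R1' = 2.92 + 19.6 = 22.52 kΩ (source resistance + R1).
With X open, the divider is unloaded: V_th = 36.2 × 10.0/32.52 = 11.13 V.
Zeroing V_CC shorts the top of R1' to ground, so R_th = R1' ‖ R2 = 6.925 kΩ.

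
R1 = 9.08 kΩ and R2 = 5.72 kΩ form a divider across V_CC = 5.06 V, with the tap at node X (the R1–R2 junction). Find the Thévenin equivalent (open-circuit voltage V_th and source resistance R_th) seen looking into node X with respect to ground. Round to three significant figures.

V_th ≈ 1.96 V, R_th ≈ 3.51 kΩ

With X open, the divider is unloaded: V_th = 5.06 × 5.72/14.80 = 1.956 V.
With V_CC suppressed (replaced by a short), R_th = R1 ‖ R2 = (9.080 × 5.72)/(9.080 + 5.72) = 3.509 kΩ.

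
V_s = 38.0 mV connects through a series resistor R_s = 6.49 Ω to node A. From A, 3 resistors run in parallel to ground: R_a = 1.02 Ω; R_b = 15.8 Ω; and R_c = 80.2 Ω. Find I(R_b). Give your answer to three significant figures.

Equivalent of the parallel group: R_p = 0.9468 Ω.
V_A by voltage divider: V_A = 38.0 × 0.9468/(6.49 + 0.9468) = 4.838 mV.
Branch current I = V_A/R_b = 4.838/15.8 = 0.3062 mA.
(Check via current divider: I_total = 5.110 mA; share G_k/ΣG = 0.05993 → same result.)

I ≈ 0.306 mA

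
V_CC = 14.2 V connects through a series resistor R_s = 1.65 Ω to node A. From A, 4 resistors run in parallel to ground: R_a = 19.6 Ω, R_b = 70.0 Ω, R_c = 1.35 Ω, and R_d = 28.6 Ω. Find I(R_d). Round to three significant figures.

I ≈ 0.208 A

Equivalent of the parallel group: R_p = 1.189 Ω.
V_A = 14.2 × 1.189/2.839 = 5.947 V.
Branch current I = V_A/R_d = 5.947/28.6 = 0.2079 A.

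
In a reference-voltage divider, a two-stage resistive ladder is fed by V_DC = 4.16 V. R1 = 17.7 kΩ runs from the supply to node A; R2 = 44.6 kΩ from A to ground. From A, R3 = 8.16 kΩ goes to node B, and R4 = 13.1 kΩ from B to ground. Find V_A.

V_A ≈ 1.87 V

Looking into the second stage from A: R3 + R4 = 21.26 kΩ appears in parallel with R2.
R2 ‖ (R3+R4) = 14.40 kΩ.
V_A = 4.16 × 14.40/(17.7 + 14.40) = 1.866 V.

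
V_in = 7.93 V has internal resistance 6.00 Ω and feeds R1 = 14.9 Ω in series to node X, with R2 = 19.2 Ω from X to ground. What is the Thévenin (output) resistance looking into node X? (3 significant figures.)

R_th ≈ 10.0 Ω

R1' = 6.00 + 14.9 = 20.90 Ω (source resistance + R1).
With V_in suppressed (replaced by a short), R_th = R1' ‖ R2 = (20.90 × 19.2)/(20.90 + 19.2) = 10.01 Ω.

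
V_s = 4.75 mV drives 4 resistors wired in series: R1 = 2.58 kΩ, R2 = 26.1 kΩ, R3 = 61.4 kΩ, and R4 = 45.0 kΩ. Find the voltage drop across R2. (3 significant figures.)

ΣR = 2.58 + 26.1 + 61.4 + 45.0 = 135.1 kΩ.
V = V_s · R/ΣR = 4.75 × 0.1932 = 0.9178 mV.

V ≈ 0.918 mV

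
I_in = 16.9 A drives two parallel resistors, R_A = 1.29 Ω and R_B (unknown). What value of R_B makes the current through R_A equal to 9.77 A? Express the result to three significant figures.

R_B ≈ 1.77 Ω

The fraction through R_A equals R_B/(R_A+R_B).
With f = 0.5781, R_B = R_A · f/(1−f) = 1.29 × 1.370 = 1.768 Ω.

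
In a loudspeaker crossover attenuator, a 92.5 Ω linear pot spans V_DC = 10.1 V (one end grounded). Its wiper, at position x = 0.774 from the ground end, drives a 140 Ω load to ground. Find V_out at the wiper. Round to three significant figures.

The pot divides into 20.90 Ω above the wiper and 71.59 Ω below.
R_L loads the lower segment: effective lower R = 47.37 Ω.
Loaded-divider output: V_out = 10.1 × 0.6938 = 7.008 V.

V_out ≈ 7.01 V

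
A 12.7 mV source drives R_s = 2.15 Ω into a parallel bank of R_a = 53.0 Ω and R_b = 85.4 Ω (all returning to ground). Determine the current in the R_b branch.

Parallel bank: R_p = 1/(1/53.0 + 1/85.4) = 32.70 Ω.
V_A = 12.7 × 32.70/34.85 = 11.92 mV.
Branch current I = V_A/R_b = 11.92/85.4 = 0.1395 mA.
(Equivalently: I_total = 0.3644 mA, then current-divider fraction G_k/ΣG = 0.3829.)

I ≈ 0.140 mA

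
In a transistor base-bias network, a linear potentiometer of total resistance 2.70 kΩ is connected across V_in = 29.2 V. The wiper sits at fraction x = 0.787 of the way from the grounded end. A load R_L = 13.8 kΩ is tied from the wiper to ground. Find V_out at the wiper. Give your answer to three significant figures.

V_out ≈ 22.3 V

The pot divides into 0.5751 kΩ above the wiper and 2.125 kΩ below.
Lower segment in parallel with the load: 2.125 ‖ 13.8 = 1.841 kΩ.
Loaded-divider output: V_out = 29.2 × 0.7620 = 22.25 V.
(Unloaded: V_out = x·V_in = 23.0 V.)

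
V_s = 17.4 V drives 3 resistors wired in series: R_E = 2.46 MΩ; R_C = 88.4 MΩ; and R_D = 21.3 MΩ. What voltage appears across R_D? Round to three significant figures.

Total series resistance ΣR = 2.46 + 88.4 + 21.3 = 112.2 MΩ.
By the voltage-divider rule, V = 17.4 × 21.30/112.2 = 3.304 V.

V ≈ 3.30 V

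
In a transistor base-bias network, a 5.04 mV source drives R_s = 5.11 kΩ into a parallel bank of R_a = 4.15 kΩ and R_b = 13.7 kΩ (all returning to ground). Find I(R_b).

I ≈ 0.141 µA

Parallel bank: R_p = 1/(1/4.15 + 1/13.7) = 3.185 kΩ.
Node voltage V_A = V_in · R_p/(R_s + R_p) = 5.04 × 0.3840 = 1.935 mV.
Branch current I = V_A/R_b = 1.935/13.7 = 0.1413 µA.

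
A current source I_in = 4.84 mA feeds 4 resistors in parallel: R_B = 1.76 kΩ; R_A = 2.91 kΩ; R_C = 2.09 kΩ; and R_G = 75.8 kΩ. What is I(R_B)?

ΣG = 1/1.76 + 1/2.91 + 1/2.09 + 1/75.8 = 1.403.
Current divider: I(R_B) = I_in · G_k/ΣG = 4.84 × (0.5682/1.403) = 4.84 × 0.4048 = 1.959 mA.

I ≈ 1.96 mA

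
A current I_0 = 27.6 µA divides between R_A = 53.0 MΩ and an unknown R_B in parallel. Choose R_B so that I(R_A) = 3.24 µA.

In a two-way split, I_A/I_0 = R_B/(R_A + R_B).
3.24/27.6 = R_B/(R_A + R_B) → R_B = R_A · (0.1174)/(1 − 0.1174) = 53.0 × 0.1330 = 7.049 MΩ.

R_B ≈ 7.05 MΩ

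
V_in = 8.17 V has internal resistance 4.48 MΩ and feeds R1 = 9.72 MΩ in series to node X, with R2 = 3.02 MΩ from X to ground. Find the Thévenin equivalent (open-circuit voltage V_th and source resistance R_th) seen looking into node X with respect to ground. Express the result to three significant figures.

R1' = 4.48 + 9.72 = 14.20 MΩ (source resistance + R1).
Open-circuit (no load on X): V_th = V_in · R2/(R1' + R2) = 8.17 × 3.02/(14.20 + 3.02) = 1.433 V.
Looking into X with the source shorted: R_th = R1'·R2/(R1'+R2) = 14.20 × 3.02/17.22 = 2.490 MΩ.

V_th ≈ 1.43 V, R_th ≈ 2.49 MΩ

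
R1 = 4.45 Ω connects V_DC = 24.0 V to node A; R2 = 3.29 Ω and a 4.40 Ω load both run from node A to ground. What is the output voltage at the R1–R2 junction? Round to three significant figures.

V_out ≈ 7.13 V

R2 ‖ R_L = (3.29 × 4.40)/(3.29 + 4.40) = 1.882 Ω.
Now apply the divider: V_out = 24.0 × 0.2973 = 7.134 V.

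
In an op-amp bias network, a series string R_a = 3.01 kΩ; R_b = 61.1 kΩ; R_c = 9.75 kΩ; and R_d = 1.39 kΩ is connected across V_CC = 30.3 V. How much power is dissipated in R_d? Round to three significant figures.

P ≈ 0.225 mW

The common current is I = 30.3/75.25 = 0.4027 mA.
V(R_d) = I·R = 0.5597 V; P = V·I = 0.5597 × 0.4027 = 0.2254 mW.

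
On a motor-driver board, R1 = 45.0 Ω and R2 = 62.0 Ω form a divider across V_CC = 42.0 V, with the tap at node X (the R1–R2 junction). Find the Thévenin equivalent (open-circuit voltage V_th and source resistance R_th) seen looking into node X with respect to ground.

V_th ≈ 24.3 V, R_th ≈ 26.1 Ω

Open-circuit (no load on X): V_th = V_CC · R2/(R1 + R2) = 42.0 × 62.0/(45.00 + 62.0) = 24.34 V.
Looking into X with the source shorted: R_th = R1·R2/(R1+R2) = 45.00 × 62.0/107.0 = 26.07 Ω.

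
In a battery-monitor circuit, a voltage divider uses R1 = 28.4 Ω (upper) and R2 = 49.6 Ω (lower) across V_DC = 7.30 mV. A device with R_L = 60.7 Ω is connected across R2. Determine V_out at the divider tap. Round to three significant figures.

V_out ≈ 3.58 mV

First combine the lower leg with the load: R2 ‖ R_L = 27.30 Ω.
Then V_out = V_DC · R2'/(R1 + R2') = 7.30 × 27.30/55.70 = 3.578 mV.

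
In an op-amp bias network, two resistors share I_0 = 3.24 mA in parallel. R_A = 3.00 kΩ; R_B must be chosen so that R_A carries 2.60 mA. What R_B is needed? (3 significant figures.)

In a two-way split, I_A/I_0 = R_B/(R_A + R_B).
2.60/3.24 = R_B/(R_A + R_B) → R_B = R_A · (0.8025)/(1 − 0.8025) = 3.00 × 4.062 = 12.19 kΩ.

R_B ≈ 12.2 kΩ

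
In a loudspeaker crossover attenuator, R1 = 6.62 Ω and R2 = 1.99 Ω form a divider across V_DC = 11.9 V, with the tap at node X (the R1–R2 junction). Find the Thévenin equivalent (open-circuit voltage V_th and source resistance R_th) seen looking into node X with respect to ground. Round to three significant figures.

With X open, the divider is unloaded: V_th = 11.9 × 1.99/8.610 = 2.750 V.
Looking into X with the source shorted: R_th = R1·R2/(R1+R2) = 6.620 × 1.99/8.610 = 1.530 Ω.

V_th ≈ 2.75 V, R_th ≈ 1.53 Ω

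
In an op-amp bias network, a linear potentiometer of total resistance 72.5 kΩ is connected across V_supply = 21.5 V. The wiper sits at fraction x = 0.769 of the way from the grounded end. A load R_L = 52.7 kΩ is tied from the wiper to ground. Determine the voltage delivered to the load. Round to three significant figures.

V_out ≈ 13.3 V

The pot divides into 16.75 kΩ above the wiper and 55.75 kΩ below.
Lower segment in parallel with the load: 55.75 ‖ 52.7 = 27.09 kΩ.
V_out = 21.5 × 27.09/(16.75 + 27.09) = 13.29 V.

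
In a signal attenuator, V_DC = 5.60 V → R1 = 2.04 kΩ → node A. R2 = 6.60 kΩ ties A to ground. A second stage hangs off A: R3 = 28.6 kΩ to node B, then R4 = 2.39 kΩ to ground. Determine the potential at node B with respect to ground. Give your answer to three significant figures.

V_B ≈ 0.314 V

Looking into the second stage from A: R3 + R4 = 30.99 kΩ appears in parallel with R2.
Effective lower resistance at A: R2 ‖ 30.99 = 5.441 kΩ.
V_A = 5.60 × 5.441/(2.04 + 5.441) = 4.073 V.
V_B = V_A × 0.07712 = 0.3141 V.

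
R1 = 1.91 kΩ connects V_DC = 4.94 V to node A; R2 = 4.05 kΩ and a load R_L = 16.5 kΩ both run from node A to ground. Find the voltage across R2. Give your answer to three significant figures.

V_out ≈ 3.11 V

The load sits in parallel with R2, giving an effective lower resistance R2' = R2·R_L/(R2+R_L) = 3.252 kΩ.
Then V_out = V_DC · R2'/(R1 + R2') = 4.94 × 3.252/5.162 = 3.112 V.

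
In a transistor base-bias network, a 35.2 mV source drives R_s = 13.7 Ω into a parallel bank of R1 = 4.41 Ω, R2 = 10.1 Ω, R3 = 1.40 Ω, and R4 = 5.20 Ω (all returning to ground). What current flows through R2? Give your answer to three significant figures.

Parallel bank: R_p = 1/(1/4.41 + 1/10.1 + 1/1.40 + 1/5.20) = 0.8115 Ω.
V_A by voltage divider: V_A = 35.2 × 0.8115/(13.7 + 0.8115) = 1.968 mV.
I(R2) = V_A / R2 = 1.968/10.1 = 0.1949 mA.

I ≈ 0.195 mA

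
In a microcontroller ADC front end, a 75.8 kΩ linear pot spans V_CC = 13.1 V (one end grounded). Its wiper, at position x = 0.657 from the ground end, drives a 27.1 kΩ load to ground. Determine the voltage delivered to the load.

V_out ≈ 5.28 V

Lower segment x·R_p = 49.80 kΩ; upper segment (1−x)·R_p = 26.00 kΩ.
R_L loads the lower segment: effective lower R = 17.55 kΩ.
V_out = 13.1 × 17.55/(26.00 + 17.55) = 5.279 V.
(Unloaded: V_out = x·V_CC = 8.61 V.)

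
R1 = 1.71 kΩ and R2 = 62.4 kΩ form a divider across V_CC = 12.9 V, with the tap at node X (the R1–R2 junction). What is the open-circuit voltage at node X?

V_th is the unloaded tap voltage: V_CC · R2/(R1+R2) = 12.9 × 0.9733 = 12.56 V.

V_th ≈ 12.6 V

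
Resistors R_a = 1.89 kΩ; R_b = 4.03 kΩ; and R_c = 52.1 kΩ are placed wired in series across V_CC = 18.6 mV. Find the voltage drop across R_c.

Series total: ΣR = 1.89 + 4.03 + 52.1 = 58.02 kΩ.
Voltage divider: V = V_CC · (52.10 / 58.02) = 18.6 × 0.8980 = 16.70 mV.

V ≈ 16.7 mV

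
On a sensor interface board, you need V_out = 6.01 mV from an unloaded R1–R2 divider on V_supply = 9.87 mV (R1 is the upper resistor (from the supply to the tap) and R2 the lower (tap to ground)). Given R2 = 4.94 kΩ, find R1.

The divider ratio is R2/(R1+R2) = 6.01/9.87 = 0.6089.
R1 = R2·(1/k − 1) = 4.94 × 0.6423 = 3.173 kΩ.

R1 ≈ 3.17 kΩ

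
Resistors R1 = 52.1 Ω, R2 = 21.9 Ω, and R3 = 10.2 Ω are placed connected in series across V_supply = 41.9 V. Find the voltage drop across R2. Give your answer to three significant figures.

ΣR = 52.1 + 21.9 + 10.2 = 84.20 Ω.
Voltage divider: V = V_supply · (21.90 / 84.20) = 41.9 × 0.2601 = 10.90 V.

V ≈ 10.9 V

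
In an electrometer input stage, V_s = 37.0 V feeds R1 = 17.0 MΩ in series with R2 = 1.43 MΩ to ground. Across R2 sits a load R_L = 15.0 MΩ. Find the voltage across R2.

V_out ≈ 2.64 V

R2 ‖ R_L = (1.43 × 15.0)/(1.43 + 15.0) = 1.306 MΩ.
Now apply the divider: V_out = 37.0 × 0.07132 = 2.639 V.
(Unloaded it would be 2.87 V; the load pulls it down.)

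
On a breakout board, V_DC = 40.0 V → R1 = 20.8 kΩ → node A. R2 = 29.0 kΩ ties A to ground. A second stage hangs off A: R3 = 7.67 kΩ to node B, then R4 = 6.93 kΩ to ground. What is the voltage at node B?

V_B ≈ 6.04 V

Node A sees R2 in parallel with the series input of stage 2, R3 + R4 = 14.60 kΩ.
R2 ‖ (R3+R4) = 9.711 kΩ.
V_A = 40.0 × 9.711/(20.8 + 9.711) = 12.73 V.
Stage 2 is unloaded, so V_B = V_A · R4/(R3+R4) = 12.73 × 6.93/14.60 = 6.043 V.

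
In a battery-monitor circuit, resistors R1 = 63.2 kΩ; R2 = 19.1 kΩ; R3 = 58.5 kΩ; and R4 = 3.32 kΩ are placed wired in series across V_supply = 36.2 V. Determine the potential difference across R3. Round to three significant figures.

ΣR = 63.2 + 19.1 + 58.5 + 3.32 = 144.1 kΩ.
V = V_supply · R/ΣR = 36.2 × 0.4059 = 14.69 V.

V ≈ 14.7 V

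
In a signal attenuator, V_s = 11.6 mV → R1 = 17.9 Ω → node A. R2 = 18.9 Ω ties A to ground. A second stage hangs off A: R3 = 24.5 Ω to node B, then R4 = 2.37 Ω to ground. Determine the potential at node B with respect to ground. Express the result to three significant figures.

The second stage (R3 + R4 = 26.87 Ω) loads node A in parallel with R2.
R2 ‖ (R3+R4) = 11.10 Ω.
So V_A = 11.6 × 0.3827 = 4.439 mV.
V_B = V_A × 0.08820 = 0.3915 mV.

V_B ≈ 0.392 mV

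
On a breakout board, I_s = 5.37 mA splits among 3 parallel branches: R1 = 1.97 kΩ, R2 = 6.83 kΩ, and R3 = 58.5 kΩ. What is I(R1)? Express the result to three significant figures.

Conductances: ΣG = 1/1.97 + 1/6.83 + 1/58.5 = 0.6711 (1/kΩ).
By the current-divider rule, I = I_s · G_k/ΣG = 5.37 × 0.7564 = 4.062 mA.

I ≈ 4.06 mA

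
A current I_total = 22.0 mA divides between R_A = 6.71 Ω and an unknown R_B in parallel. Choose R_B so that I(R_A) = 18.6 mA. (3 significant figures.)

The fraction through R_A equals R_B/(R_A+R_B).
With f = 0.8455, R_B = R_A · f/(1−f) = 6.71 × 5.471 = 36.71 Ω.

R_B ≈ 36.7 Ω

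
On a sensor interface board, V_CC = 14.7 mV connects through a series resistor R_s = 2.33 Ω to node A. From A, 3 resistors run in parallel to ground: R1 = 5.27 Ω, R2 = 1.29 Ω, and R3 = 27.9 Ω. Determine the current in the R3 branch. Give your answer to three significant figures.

Equivalent of the parallel group: R_p = 0.9992 Ω.
V_A by voltage divider: V_A = 14.7 × 0.9992/(2.33 + 0.9992) = 4.412 mV.
Branch current I = V_A/R3 = 4.412/27.9 = 0.1581 mA.
(Check via current divider: I_total = 4.415 mA; share G_k/ΣG = 0.03581 → same result.)

I ≈ 0.158 mA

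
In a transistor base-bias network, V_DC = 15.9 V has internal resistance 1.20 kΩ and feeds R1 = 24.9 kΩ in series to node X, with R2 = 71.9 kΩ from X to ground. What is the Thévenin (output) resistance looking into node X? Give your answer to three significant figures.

R1' = 1.20 + 24.9 = 26.10 kΩ (source resistance + R1).
With V_DC suppressed (replaced by a short), R_th = R1' ‖ R2 = (26.10 × 71.9)/(26.10 + 71.9) = 19.15 kΩ.

R_th ≈ 19.1 kΩ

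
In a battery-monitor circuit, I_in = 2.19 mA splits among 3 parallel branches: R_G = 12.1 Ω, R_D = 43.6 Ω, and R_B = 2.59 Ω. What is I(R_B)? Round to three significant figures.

I ≈ 1.72 mA

Total conductance ΣG = 1/12.1 + 1/43.6 + 1/2.59 = 0.4917 (units of 1/Ω).
By the current-divider rule, I = I_in · G_k/ΣG = 2.19 × 0.7853 = 1.720 mA.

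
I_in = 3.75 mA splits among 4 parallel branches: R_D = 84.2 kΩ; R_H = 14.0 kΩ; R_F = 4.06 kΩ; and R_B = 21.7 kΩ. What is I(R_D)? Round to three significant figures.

Conductances: ΣG = 1/84.2 + 1/14.0 + 1/4.06 + 1/21.7 = 0.3757 (1/kΩ).
By the current-divider rule, I = I_in · G_k/ΣG = 3.75 × 0.03161 = 0.1185 mA.

I ≈ 0.119 mA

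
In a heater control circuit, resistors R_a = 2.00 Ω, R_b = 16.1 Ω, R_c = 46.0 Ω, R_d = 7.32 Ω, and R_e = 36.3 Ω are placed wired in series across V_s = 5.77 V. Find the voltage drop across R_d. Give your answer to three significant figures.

V ≈ 0.392 V

ΣR = 2.00 + 16.1 + 46.0 + 7.32 + 36.3 = 107.7 Ω.
By the voltage-divider rule, V = 5.77 × 7.320/107.7 = 0.3921 V.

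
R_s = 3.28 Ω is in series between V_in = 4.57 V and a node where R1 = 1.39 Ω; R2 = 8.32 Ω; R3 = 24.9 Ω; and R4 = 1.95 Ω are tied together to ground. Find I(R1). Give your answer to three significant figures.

I ≈ 0.591 A

Equivalent of the parallel group: R_p = 0.7181 Ω.
V_A = 4.57 × 0.7181/3.998 = 0.8208 V.
I(R1) = V_A / R1 = 0.8208/1.39 = 0.5905 A.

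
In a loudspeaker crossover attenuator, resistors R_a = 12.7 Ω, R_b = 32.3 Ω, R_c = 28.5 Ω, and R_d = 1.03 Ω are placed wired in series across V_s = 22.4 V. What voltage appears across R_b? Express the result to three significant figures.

Series total: ΣR = 12.7 + 32.3 + 28.5 + 1.03 = 74.53 Ω.
Voltage divider: V = V_s · (32.30 / 74.53) = 22.4 × 0.4334 = 9.708 V.

V ≈ 9.71 V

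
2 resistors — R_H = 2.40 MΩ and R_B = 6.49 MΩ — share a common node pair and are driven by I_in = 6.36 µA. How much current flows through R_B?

With just two branches, the current splits inversely with resistance.
I(R_B) = 6.36 × 2.40/(2.40 + 6.49) = 6.36 × 0.2700 = 1.717 µA.

I ≈ 1.72 µA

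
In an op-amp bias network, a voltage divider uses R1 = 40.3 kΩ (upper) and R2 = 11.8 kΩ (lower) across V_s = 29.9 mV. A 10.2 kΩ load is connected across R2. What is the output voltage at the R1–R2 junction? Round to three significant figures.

The load sits in parallel with R2, giving an effective lower resistance R2' = R2·R_L/(R2+R_L) = 5.471 kΩ.
Then V_out = V_s · R2'/(R1 + R2') = 29.9 × 5.471/45.77 = 3.574 mV.

V_out ≈ 3.57 mV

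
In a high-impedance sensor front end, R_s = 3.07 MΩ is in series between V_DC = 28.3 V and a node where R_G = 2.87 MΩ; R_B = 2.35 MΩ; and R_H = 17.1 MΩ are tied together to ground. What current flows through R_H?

I ≈ 0.465 µA

Parallel bank: R_p = 1/(1/2.87 + 1/2.35 + 1/17.1) = 1.201 MΩ.
V_A = 28.3 × 1.201/4.271 = 7.959 V.
I(R_H) = V_A / R_H = 7.959/17.1 = 0.4655 µA.
(Equivalently: I_total = 6.626 µA, then current-divider fraction G_k/ΣG = 0.07025.)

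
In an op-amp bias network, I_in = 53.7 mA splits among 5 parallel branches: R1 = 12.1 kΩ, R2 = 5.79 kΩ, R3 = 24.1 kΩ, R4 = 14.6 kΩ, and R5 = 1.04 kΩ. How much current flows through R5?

I ≈ 38.9 mA

ΣG = 1/12.1 + 1/5.79 + 1/24.1 + 1/14.6 + 1/1.04 = 1.327.
Current divider: I(R5) = I_in · G_k/ΣG = 53.7 × (0.9615/1.327) = 53.7 × 0.7247 = 38.91 mA.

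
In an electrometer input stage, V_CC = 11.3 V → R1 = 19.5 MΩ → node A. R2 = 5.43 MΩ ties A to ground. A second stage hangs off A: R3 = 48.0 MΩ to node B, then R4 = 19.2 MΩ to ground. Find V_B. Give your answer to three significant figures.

V_B ≈ 0.661 V

Looking into the second stage from A: R3 + R4 = 67.20 MΩ appears in parallel with R2.
Effective lower resistance at A: R2 ‖ 67.20 = 5.024 MΩ.
V_A = 11.3 × 5.024/(19.5 + 5.024) = 2.315 V.
Then the unloaded second divider: V_B = V_A × R4/(R3+R4) = 2.315 × 0.2857 = 0.6614 V.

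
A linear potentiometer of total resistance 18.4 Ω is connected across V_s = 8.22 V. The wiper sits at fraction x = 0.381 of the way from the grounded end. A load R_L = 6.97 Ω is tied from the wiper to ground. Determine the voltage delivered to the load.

V_out ≈ 1.93 V

The pot divides into 11.39 Ω above the wiper and 7.010 Ω below.
R_L loads the lower segment: effective lower R = 3.495 Ω.
Loaded-divider output: V_out = 8.22 × 0.2348 = 1.930 V.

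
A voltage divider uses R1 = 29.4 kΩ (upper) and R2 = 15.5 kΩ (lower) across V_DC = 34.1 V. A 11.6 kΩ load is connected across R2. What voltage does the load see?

V_out ≈ 6.28 V

First combine the lower leg with the load: R2 ‖ R_L = 6.635 kΩ.
Voltage divider with the loaded lower leg: V_out = 34.1 × 6.635/(29.4 + 6.635) = 34.1 × 0.1841 = 6.278 V.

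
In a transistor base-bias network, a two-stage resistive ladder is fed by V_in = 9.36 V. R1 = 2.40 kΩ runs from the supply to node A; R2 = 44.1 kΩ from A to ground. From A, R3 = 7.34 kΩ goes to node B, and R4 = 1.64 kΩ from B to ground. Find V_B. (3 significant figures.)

V_B ≈ 1.29 V

Node A sees R2 in parallel with the series input of stage 2, R3 + R4 = 8.980 kΩ.
Effective lower resistance at A: R2 ‖ 8.980 = 7.461 kΩ.
V_A = 9.36 × 7.461/(2.40 + 7.461) = 7.082 V.
Then the unloaded second divider: V_B = V_A × R4/(R3+R4) = 7.082 × 0.1826 = 1.293 V.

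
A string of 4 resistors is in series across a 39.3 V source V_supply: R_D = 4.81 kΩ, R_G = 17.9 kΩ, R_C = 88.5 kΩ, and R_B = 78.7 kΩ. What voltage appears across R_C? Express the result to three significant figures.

Total series resistance ΣR = 4.81 + 17.9 + 88.5 + 78.7 = 189.9 kΩ.
Voltage divider: V = V_supply · (88.50 / 189.9) = 39.3 × 0.4660 = 18.31 V.

V ≈ 18.3 V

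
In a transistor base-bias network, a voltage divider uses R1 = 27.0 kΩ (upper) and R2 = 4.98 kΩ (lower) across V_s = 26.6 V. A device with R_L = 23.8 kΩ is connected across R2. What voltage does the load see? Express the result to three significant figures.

R2 ‖ R_L = (4.98 × 23.8)/(4.98 + 23.8) = 4.118 kΩ.
Now apply the divider: V_out = 26.6 × 0.1323 = 3.520 V.
(Unloaded it would be 4.14 V; the load pulls it down.)

V_out ≈ 3.52 V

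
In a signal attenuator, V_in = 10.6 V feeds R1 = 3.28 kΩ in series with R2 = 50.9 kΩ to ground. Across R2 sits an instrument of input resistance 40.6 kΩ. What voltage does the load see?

V_out ≈ 9.26 V

The load sits in parallel with R2, giving an effective lower resistance R2' = R2·R_L/(R2+R_L) = 22.59 kΩ.
Voltage divider with the loaded lower leg: V_out = 10.6 × 22.59/(3.28 + 22.59) = 10.6 × 0.8732 = 9.256 V.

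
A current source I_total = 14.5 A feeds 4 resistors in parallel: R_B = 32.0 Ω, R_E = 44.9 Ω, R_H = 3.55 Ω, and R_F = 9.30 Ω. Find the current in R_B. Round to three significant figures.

I ≈ 1.02 A

Conductances: ΣG = 1/32.0 + 1/44.9 + 1/3.55 + 1/9.30 = 0.4427 (1/Ω).
R_B takes the fraction G_k/ΣG = 0.03125/0.4427 = 0.07058, so I = 14.5 × 0.07058 = 1.023 A.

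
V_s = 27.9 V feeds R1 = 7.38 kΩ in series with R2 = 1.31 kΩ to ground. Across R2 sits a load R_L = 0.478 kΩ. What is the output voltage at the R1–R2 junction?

V_out ≈ 1.26 V

First combine the lower leg with the load: R2 ‖ R_L = 0.3502 kΩ.
Then V_out = V_s · R2'/(R1 + R2') = 27.9 × 0.3502/7.730 = 1.264 V.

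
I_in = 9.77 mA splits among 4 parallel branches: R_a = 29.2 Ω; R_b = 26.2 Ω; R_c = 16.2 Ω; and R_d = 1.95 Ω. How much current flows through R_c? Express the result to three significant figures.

I ≈ 0.932 mA

ΣG = 1/29.2 + 1/26.2 + 1/16.2 + 1/1.95 = 0.6470.
Current divider: I(R_c) = I_in · G_k/ΣG = 9.77 × (0.06173/0.6470) = 9.77 × 0.09541 = 0.9322 mA.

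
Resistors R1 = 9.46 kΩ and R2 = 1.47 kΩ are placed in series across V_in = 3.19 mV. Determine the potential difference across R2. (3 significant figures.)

V ≈ 0.429 mV

Series total: ΣR = 9.46 + 1.47 = 10.93 kΩ.
By the voltage-divider rule, V = 3.19 × 1.470/10.93 = 0.4290 mV.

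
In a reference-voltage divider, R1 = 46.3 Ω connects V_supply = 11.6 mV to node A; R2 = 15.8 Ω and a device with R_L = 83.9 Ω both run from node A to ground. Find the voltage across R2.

First combine the lower leg with the load: R2 ‖ R_L = 13.30 Ω.
Now apply the divider: V_out = 11.6 × 0.2231 = 2.588 mV.
(Unloaded it would be 2.95 mV; the load pulls it down.)

V_out ≈ 2.59 mV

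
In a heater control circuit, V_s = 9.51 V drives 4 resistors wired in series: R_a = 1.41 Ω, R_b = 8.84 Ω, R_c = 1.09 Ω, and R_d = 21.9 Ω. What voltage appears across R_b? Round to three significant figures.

Series total: ΣR = 1.41 + 8.84 + 1.09 + 21.9 = 33.24 Ω.
Voltage divider: V = V_s · (8.840 / 33.24) = 9.51 × 0.2659 = 2.529 V.

V ≈ 2.53 V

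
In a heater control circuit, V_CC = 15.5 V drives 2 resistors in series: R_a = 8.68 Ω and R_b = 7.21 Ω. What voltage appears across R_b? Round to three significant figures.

ΣR = 8.68 + 7.21 = 15.89 Ω.
By the voltage-divider rule, V = 15.5 × 7.210/15.89 = 7.033 V.

V ≈ 7.03 V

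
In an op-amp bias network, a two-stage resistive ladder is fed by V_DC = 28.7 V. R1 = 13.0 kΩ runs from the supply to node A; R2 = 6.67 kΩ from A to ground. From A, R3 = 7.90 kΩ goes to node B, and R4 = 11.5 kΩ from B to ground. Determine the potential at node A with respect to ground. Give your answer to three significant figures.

V_A ≈ 7.93 V

The second stage (R3 + R4 = 19.40 kΩ) loads node A in parallel with R2.
R2 ‖ (R3+R4) = 4.963 kΩ.
V_A = 28.7 × 4.963/(13.0 + 4.963) = 7.930 V.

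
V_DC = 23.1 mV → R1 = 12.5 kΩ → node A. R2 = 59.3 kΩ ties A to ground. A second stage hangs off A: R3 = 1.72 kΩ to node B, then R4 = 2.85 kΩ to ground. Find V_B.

Looking into the second stage from A: R3 + R4 = 4.570 kΩ appears in parallel with R2.
Effective lower resistance at A: R2 ‖ 4.570 = 4.243 kΩ.
V_A = 23.1 × 4.243/(12.5 + 4.243) = 5.854 mV.
V_B = V_A × 0.6236 = 3.651 mV.

V_B ≈ 3.65 mV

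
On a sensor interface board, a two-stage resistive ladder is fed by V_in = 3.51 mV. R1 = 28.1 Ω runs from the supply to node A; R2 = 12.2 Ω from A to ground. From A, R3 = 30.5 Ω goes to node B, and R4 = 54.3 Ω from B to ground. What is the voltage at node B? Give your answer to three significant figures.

V_B ≈ 0.618 mV

Node A sees R2 in parallel with the series input of stage 2, R3 + R4 = 84.80 Ω.
R2 ‖ (R3+R4) = 10.67 Ω.
So V_A = 3.51 × 0.2751 = 0.9657 mV.
Then the unloaded second divider: V_B = V_A × R4/(R3+R4) = 0.9657 × 0.6403 = 0.6184 mV.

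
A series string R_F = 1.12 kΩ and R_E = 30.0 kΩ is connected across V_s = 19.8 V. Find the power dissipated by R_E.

P ≈ 12.1 mW

Series current I = V_s/ΣR = 19.8/31.12 = 0.6362 mA.
V(R_E) = I·R = 19.09 V; P = V·I = 19.09 × 0.6362 = 12.14 mW.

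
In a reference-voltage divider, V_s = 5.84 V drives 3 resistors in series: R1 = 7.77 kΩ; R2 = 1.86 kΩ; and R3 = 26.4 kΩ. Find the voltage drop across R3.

Total series resistance ΣR = 7.77 + 1.86 + 26.4 = 36.03 kΩ.
By the voltage-divider rule, V = 5.84 × 26.40/36.03 = 4.279 V.

V ≈ 4.28 V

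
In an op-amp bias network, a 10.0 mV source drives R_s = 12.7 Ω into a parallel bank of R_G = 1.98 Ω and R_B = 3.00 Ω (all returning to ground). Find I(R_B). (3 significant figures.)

I ≈ 0.286 mA

Parallel bank: R_p = 1/(1/1.98 + 1/3.00) = 1.193 Ω.
V_A by voltage divider: V_A = 10.0 × 1.193/(12.7 + 1.193) = 0.8586 mV.
Branch current I = V_A/R_B = 0.8586/3.00 = 0.2862 mA.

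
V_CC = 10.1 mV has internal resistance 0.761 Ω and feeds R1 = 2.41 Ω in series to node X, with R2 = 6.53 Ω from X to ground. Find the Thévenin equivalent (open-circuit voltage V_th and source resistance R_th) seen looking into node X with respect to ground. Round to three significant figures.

R1' = 0.761 + 2.41 = 3.171 Ω (source resistance + R1).
V_th is the unloaded tap voltage: V_CC · R2/(R1'+R2) = 10.1 × 0.6731 = 6.799 mV.
With V_CC suppressed (replaced by a short), R_th = R1' ‖ R2 = (3.171 × 6.53)/(3.171 + 6.53) = 2.134 Ω.

V_th ≈ 6.80 mV, R_th ≈ 2.13 Ω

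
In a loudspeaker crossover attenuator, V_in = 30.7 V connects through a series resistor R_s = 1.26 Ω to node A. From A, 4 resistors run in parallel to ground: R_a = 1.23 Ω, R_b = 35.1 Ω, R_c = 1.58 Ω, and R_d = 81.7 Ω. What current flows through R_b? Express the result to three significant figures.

I ≈ 0.304 A

Equivalent of the parallel group: R_p = 0.6727 Ω.
Node voltage V_A = V_in · R_p/(R_s + R_p) = 30.7 × 0.3480 = 10.69 V.
I(R_b) = V_A / R_b = 10.69/35.1 = 0.3044 A.
(Equivalently: I_total = 15.88 A, then current-divider fraction G_k/ΣG = 0.01916.)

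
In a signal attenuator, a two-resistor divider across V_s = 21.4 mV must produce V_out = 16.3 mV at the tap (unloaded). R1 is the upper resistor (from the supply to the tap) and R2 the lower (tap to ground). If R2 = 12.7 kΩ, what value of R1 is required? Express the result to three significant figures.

The divider ratio is R2/(R1+R2) = 16.3/21.4 = 0.7617.
R1 = R2·(1/k − 1) = 12.7 × 0.3129 = 3.974 kΩ.

R1 ≈ 3.97 kΩ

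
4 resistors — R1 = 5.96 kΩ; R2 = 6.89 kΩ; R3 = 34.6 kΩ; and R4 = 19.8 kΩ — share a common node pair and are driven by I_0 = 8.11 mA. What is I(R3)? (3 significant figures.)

I ≈ 0.597 mA

ΣG = 1/5.96 + 1/6.89 + 1/34.6 + 1/19.8 = 0.3923.
R3 takes the fraction G_k/ΣG = 0.02890/0.3923 = 0.07367, so I = 8.11 × 0.07367 = 0.5974 mA.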